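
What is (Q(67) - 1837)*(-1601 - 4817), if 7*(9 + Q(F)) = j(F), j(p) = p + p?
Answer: 82073384/7 ≈ 1.1725e+7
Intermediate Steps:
j(p) = 2*p
Q(F) = -9 + 2*F/7 (Q(F) = -9 + (2*F)/7 = -9 + 2*F/7)
(Q(67) - 1837)*(-1601 - 4817) = ((-9 + (2/7)*67) - 1837)*(-1601 - 4817) = ((-9 + 134/7) - 1837)*(-6418) = (71/7 - 1837)*(-6418) = -12788/7*(-6418) = 82073384/7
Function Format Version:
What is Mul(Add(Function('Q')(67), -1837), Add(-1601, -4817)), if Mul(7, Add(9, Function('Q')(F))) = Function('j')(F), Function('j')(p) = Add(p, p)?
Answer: Rational(82073384, 7) ≈ 1.1725e+7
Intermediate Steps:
Function('j')(p) = Mul(2, p)
Function('Q')(F) = Add(-9, Mul(Rational(2, 7), F)) (Function('Q')(F) = Add(-9, Mul(Rational(1, 7), Mul(2, F))) = Add(-9, Mul(Rational(2, 7), F)))
Mul(Add(Function('Q')(67), -1837), Add(-1601, -4817)) = Mul(Add(Add(-9, Mul(Rational(2, 7), 67)), -1837), Add(-1601, -4817)) = Mul(Add(Add(-9, Rational(134, 7)), -1837), -6418) = Mul(Add(Rational(71, 7), -1837), -6418) = Mul(Rational(-12788, 7), -6418) = Rational(82073384, 7)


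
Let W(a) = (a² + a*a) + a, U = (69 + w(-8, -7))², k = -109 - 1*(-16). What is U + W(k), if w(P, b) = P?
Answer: 20926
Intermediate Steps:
k = -93 (k = -109 + 16 = -93)
U = 3721 (U = (69 - 8)² = 61² = 3721)
W(a) = a + 2*a² (W(a) = (a² + a²) + a = 2*a² + a = a + 2*a²)
U + W(k) = 3721 - 93*(1 + 2*(-93)) = 3721 - 93*(1 - 186) = 3721 - 93*(-185) = 3721 + 17205 = 20926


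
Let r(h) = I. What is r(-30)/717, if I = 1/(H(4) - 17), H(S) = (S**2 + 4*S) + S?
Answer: 1/13623 ≈ 7.3405e-5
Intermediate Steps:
H(S) = S**2 + 5*S
I = 1/19 (I = 1/(4*(5 + 4) - 17) = 1/(4*9 - 17) = 1/(36 - 17) = 1/19 ≈ 0.052632)
r(h) = 1/19
r(-30)/717 = (1/19)/717 = (1/19)*(1/717) = 1/13623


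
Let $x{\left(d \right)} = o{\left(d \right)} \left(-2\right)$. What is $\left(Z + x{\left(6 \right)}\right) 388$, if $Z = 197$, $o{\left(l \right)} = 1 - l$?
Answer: $80316$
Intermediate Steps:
$x{\left(d \right)} = -2 + 2 d$ ($x{\left(d \right)} = \left(1 - d\right) \left(-2\right) = -2 + 2 d$)
$\left(Z + x{\left(6 \right)}\right) 388 = \left(197 + \left(-2 + 2 \cdot 6\right)\right) 388 = \left(197 + \left(-2 + 12\right)\right) 388 = \left(197 + 10\right) 388 = 207 \cdot 388 = 80316$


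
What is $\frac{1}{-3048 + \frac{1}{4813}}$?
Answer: $- \frac{4813}{14670023} \approx -0.00032808$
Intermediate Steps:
$\frac{1}{-3048 + \frac{1}{4813}} = \frac{1}{- \frac{14670023}{4813}} = - \frac{4813}{14670023}$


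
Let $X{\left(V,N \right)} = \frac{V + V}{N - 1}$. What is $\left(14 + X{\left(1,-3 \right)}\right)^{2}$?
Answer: $\frac{729}{4} \approx 182.25$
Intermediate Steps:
$X{\left(V,N \right)} = \frac{2 V}{-1 + N}$
$\left(14 + X{\left(1,-3 \right)}\right)^{2} = \left(14 + 2 \cdot 1 \frac{1}{-1 - 3}\right)^{2} = \left(14 + 2 \cdot 1 \frac{1}{-4}\right)^{2} = \left(14 + 2 \cdot 1 \left(- \frac{1}{4}\right)\right)^{2} = \left(14 - \frac{1}{2}\right)^{2} = \left(\frac{27}{2}\right)^{2} = \frac{729}{4}$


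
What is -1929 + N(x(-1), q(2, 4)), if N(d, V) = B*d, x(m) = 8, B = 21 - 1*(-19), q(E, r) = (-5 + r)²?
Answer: -1609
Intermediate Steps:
B = 40 (B = 21 + 19 = 40)
N(d, V) = 40*d
-1929 + N(x(-1), q(2, 4)) = -1929 + 40*8 = -1929 + 320 = -1609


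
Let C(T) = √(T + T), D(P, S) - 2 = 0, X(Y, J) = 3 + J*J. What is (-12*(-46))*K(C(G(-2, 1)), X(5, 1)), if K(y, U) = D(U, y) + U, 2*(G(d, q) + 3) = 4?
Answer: 3312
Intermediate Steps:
X(Y, J) = 3 + J²
G(d, q) = -1 (G(d, q) = -3 + (½)*4 = -3 + 2 = -1)
D(P, S) = 2 (D(P, S) = 2 + 0 = 2)
C(T) = √2*√T (C(T) = √(2*T) = √2*√T)
K(y, U) = 2 + U
(-12*(-46))*K(C(G(-2, 1)), X(5, 1)) = (-12*(-46))*(2 + (3 + 1²)) = 552*(2 + (3 + 1)) = 552*(2 + 4) = 552*6 = 3312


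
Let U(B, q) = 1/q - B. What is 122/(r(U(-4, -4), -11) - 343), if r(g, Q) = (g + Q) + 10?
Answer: -488/1361 ≈ -0.35856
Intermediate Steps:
r(g, Q) = 10 + Q + g (r(g, Q) = (Q + g) + 10 = 10 + Q + g)
122/(r(U(-4, -4), -11) - 343) = 122/((10 - 11 + (1/(-4) - 1*(-4))) - 343) = 122/((10 - 11 + (-¼ + 4)) - 343) = 122/((10 - 11 + 15/4) - 343) = 122/(11/4 - 343) = 122/(-1361/4) = 122*(-4/1361) = -488/1361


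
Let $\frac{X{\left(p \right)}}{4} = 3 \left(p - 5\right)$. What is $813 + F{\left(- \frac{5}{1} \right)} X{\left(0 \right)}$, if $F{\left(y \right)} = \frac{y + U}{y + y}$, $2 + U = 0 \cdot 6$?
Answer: $771$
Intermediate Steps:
$U = -2$ ($U = -2 + 0 \cdot 6 = -2 + 0 = -2$)
$F{\left(y \right)} = \frac{-2 + y}{2 y}$ ($F{\left(y \right)} = \frac{y - 2}{y + y} = \frac{-2 + y}{2 y}$)
$X{\left(p \right)} = -60 + 12 p$ ($X{\left(p \right)} = 4 \cdot 3 \left(p - 5\right) = 4 \cdot 3 \left(-5 + p\right) = 4 \left(-15 + 3 p\right) = -60 + 12 p$)
$813 + F{\left(- \frac{5}{1} \right)} X{\left(0 \right)} = 813 + \frac{-2 - \frac{5}{1}}{2 \left(- \frac{5}{1}\right)} \left(-60 + 12 \cdot 0\right) = 813 + \frac{-2 - 5}{2 \left(\left(-5\right) 1\right)} \left(-60 + 0\right) = 813 + \frac{-2 - 5}{2 \left(-5\right)} \left(-60\right) = 813 + \frac{1}{2} \left(- \frac{1}{5}\right) \left(-7\right) \left(-60\right) = 813 + \frac{7}{10} \left(-60\right) = 813 - 42 = 771$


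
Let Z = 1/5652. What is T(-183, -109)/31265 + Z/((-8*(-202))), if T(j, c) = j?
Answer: -1671423391/285563004480 ≈ -0.0058531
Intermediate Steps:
Z = 1/5652 ≈ 0.00017693
T(-183, -109)/31265 + Z/((-8*(-202))) = -183/31265 + 1/(5652*((-8*(-202)))) = -183*1/31265 + (1/5652)/1616 = -183/31265 + (1/5652)*(1/1616) = -183/31265 + 1/9133632 = -1671423391/285563004480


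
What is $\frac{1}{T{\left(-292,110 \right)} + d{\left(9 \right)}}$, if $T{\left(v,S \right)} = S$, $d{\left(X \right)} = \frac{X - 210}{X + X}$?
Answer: $\frac{6}{593} \approx 0.010118$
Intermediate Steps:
$d{\left(X \right)} = \frac{-210 + X}{2 X}$
$\frac{1}{T{\left(-292,110 \right)} + d{\left(9 \right)}} = \frac{1}{110 + \frac{-210 + 9}{2 \cdot 9}} = \frac{1}{110 + \frac{1}{2} \cdot \frac{1}{9} \left(-201\right)} = \frac{1}{110 - \frac{67}{6}} = \frac{1}{\frac{593}{6}} = \frac{6}{593}$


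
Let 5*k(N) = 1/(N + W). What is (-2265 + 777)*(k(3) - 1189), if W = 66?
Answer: 203461184/115 ≈ 1.7692e+6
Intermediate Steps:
k(N) = 1/(5*(66 + N)) (k(N) = 1/(5*(N + 66)) = 1/(5*(66 + N)))
(-2265 + 777)*(k(3) - 1189) = (-2265 + 777)*(1/(5*(66 + 3)) - 1189) = -1488*((1/5)/69 - 1189) = -1488*((1/5)*(1/69) - 1189) = -1488*(1/345 - 1189) = -1488*(-410204/345) = 203461184/115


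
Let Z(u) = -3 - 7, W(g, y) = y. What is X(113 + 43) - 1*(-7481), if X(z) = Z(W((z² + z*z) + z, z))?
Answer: 7471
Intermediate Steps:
Z(u) = -10
X(z) = -10
X(113 + 43) - 1*(-7481) = -10 - 1*(-7481) = -10 + 7481 = 7471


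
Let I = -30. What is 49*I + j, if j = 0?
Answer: -1470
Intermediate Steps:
49*I + j = 49*(-30) + 0 = -1470 + 0 = -1470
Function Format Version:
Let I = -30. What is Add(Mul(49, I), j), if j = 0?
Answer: -1470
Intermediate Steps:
Add(Mul(49, I), j) = Add(Mul(49, -30), 0) = Add(-1470, 0) = -1470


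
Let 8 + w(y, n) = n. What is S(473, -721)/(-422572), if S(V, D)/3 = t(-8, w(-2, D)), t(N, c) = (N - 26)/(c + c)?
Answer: -17/102684996 ≈ -1.6555e-7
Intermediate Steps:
w(y, n) = -8 + n
t(N, c) = (-26 + N)/(2*c) (t(N, c) = (-26 + N)/((2*c)) = (-26 + N)*(1/(2*c)) = (-26 + N)/(2*c))
S(V, D) = -51/(-8 + D) (S(V, D) = 3*((-26 - 8)/(2*(-8 + D))) = 3*((½)*(-34)/(-8 + D)) = 3*(-17/(-8 + D)) = -51/(-8 + D))
S(473, -721)/(-422572) = -51/(-8 - 721)/(-422572) = -51/(-729)*(-1/422572) = -51*(-1/729)*(-1/422572) = (17/243)*(-1/422572) = -17/102684996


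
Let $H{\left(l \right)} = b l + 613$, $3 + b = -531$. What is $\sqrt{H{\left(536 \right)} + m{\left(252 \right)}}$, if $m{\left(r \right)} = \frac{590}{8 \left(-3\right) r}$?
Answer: $\frac{i \sqrt{18137447139}}{252} \approx 534.43 i$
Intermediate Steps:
$b = -534$ ($b = -3 - 531 = -534$)
$H{\left(l \right)} = 613 - 534 l$ ($H{\left(l \right)} = - 534 l + 613 = 613 - 534 l$)
$m{\left(r \right)} = - \frac{295}{12 r}$ ($m{\left(r \right)} = \frac{590}{\left(-24\right) r} = 590 \left(- \frac{1}{24 r}\right) = - \frac{295}{12 r}$)
$\sqrt{H{\left(536 \right)} + m{\left(252 \right)}} = \sqrt{\left(613 - 286224\right) - \frac{295}{12 \cdot 252}} = \sqrt{\left(613 - 286224\right) - \frac{295}{3024}} = \sqrt{-285611 - \frac{295}{3024}} = \sqrt{- \frac{863687959}{3024}} = \frac{i \sqrt{18137447139}}{252}$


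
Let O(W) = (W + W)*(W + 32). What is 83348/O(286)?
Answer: 20837/45474 ≈ 0.45822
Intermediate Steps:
O(W) = 2*W*(32 + W) (O(W) = (2*W)*(32 + W) = 2*W*(32 + W))
83348/O(286) = 83348/((2*286*(32 + 286))) = 83348/((2*286*318)) = 83348/181896 = 83348*(1/181896) = 20837/45474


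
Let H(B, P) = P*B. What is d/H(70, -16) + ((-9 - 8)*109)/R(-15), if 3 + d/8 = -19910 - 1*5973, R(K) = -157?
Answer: 308823/1570 ≈ 196.70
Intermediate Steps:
H(B, P) = B*P
d = -207088 (d = -24 + 8*(-19910 - 1*5973) = -24 + 8*(-19910 - 5973) = -24 + 8*(-25883) = -24 - 207064 = -207088)
d/H(70, -16) + ((-9 - 8)*109)/R(-15) = -207088/(70*(-16)) + ((-9 - 8)*109)/(-157) = -207088/(-1120) - 17*109*(-1/157) = -207088*(-1/1120) - 1853*(-1/157) = 1849/10 + 1853/157 = 308823/1570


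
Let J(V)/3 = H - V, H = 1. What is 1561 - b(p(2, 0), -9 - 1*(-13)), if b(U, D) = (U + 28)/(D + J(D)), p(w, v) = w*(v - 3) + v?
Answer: 7827/5 ≈ 1565.4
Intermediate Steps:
J(V) = 3 - 3*V (J(V) = 3*(1 - V) = 3 - 3*V)
p(w, v) = v + w*(-3 + v) (p(w, v) = w*(-3 + v) + v = v + w*(-3 + v))
b(U, D) = (28 + U)/(3 - 2*D) (b(U, D) = (U + 28)/(D + (3 - 3*D)) = (28 + U)/(3 - 2*D))
1561 - b(p(2, 0), -9 - 1*(-13)) = 1561 - (-28 - (0 - 3*2 + 0*2))/(-3 + 2*(-9 - 1*(-13))) = 1561 - (-28 - (0 - 6 + 0))/(-3 + 2*(-9 + 13)) = 1561 - (-28 - 1*(-6))/(-3 + 2*4) = 1561 - (-28 + 6)/(-3 + 8) = 1561 - (-22)/5 = 1561 - 1*(-22/5) = 1561 + 22/5 = 7827/5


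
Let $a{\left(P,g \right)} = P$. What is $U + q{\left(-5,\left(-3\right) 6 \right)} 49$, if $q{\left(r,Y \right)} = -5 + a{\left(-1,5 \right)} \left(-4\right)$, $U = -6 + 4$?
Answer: $-51$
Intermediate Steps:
$U = -2$
$q{\left(r,Y \right)} = -1$ ($q{\left(r,Y \right)} = -5 - -4 = -5 + 4 = -1$)
$U + q{\left(-5,\left(-3\right) 6 \right)} 49 = -2 - 49 = -51$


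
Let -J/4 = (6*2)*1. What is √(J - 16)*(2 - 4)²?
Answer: 32*I ≈ 32.0*I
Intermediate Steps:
J = -48 (J = -4*6*2 = -48 ≈ -48.000)
√(J - 16)*(2 - 4)² = √(-48 - 16)*(2 - 4)² = √(-64)*(-2)² = (8*I)*4 = 32*I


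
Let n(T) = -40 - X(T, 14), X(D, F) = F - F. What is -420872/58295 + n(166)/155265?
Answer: -13069804576/1810234635 ≈ -7.2199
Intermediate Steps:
X(D, F) = 0
n(T) = -40 (n(T) = -40 - 1*0 = -40 + 0 = -40)
-420872/58295 + n(166)/155265 = -420872/58295 - 40/155265 = -420872*1/58295 - 40*1/155265 = -420872/58295 - 8/31053 = -13069804576/1810234635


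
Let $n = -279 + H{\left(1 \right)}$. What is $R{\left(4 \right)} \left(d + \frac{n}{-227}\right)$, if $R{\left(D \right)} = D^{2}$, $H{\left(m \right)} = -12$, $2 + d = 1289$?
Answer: $\frac{4679040}{227} \approx 20613.0$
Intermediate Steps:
$d = 1287$ ($d = -2 + 1289 = 1287$)
$n = -291$ ($n = -279 - 12 = -291$)
$R{\left(4 \right)} \left(d + \frac{n}{-227}\right) = 4^{2} \left(1287 - \frac{291}{-227}\right) = 16 \left(1287 - - \frac{291}{227}\right) = 16 \left(1287 + \frac{291}{227}\right) = 16 \cdot \frac{292440}{227} = \frac{4679040}{227}$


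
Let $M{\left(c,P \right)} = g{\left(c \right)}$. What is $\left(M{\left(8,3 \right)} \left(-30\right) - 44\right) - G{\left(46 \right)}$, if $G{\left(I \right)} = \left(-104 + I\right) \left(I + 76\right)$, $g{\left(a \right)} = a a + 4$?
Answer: $4992$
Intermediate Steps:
$g{\left(a \right)} = 4 + a^{2}$ ($g{\left(a \right)} = a^{2} + 4 = 4 + a^{2}$)
$M{\left(c,P \right)} = 4 + c^{2}$
$G{\left(I \right)} = \left(-104 + I\right) \left(76 + I\right)$
$\left(M{\left(8,3 \right)} \left(-30\right) - 44\right) - G{\left(46 \right)} = \left(\left(4 + 8^{2}\right) \left(-30\right) - 44\right) - \left(-7904 + 46^{2} - 1288\right) = \left(\left(4 + 64\right) \left(-30\right) - 44\right) - \left(-7904 + 2116 - 1288\right) = \left(68 \left(-30\right) - 44\right) - -7076 = \left(-2040 - 44\right) + 7076 = -2084 + 7076 = 4992$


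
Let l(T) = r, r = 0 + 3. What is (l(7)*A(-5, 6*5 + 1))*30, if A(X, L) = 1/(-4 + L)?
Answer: 10/3 ≈ 3.3333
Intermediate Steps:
r = 3
l(T) = 3
(l(7)*A(-5, 6*5 + 1))*30 = (3/(-4 + (6*5 + 1)))*30 = (3/(-4 + (30 + 1)))*30 = (3/(-4 + 31))*30 = (3/27)*30 = (3*(1/27))*30 = (1/9)*30 = 10/3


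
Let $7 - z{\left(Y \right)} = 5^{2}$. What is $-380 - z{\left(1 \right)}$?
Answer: $-362$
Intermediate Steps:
$z{\left(Y \right)} = -18$ ($z{\left(Y \right)} = 7 - 5^{2} = 7 - 25 = -18$)
$-380 - z{\left(1 \right)} = -380 - -18 = -380 + 18 = -362$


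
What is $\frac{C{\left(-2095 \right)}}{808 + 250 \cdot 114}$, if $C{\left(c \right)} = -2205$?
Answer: $- \frac{2205}{29308} \approx -0.075235$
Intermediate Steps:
$\frac{C{\left(-2095 \right)}}{808 + 250 \cdot 114} = - \frac{2205}{808 + 250 \cdot 114} = - \frac{2205}{808 + 28500} = - \frac{2205}{29308}$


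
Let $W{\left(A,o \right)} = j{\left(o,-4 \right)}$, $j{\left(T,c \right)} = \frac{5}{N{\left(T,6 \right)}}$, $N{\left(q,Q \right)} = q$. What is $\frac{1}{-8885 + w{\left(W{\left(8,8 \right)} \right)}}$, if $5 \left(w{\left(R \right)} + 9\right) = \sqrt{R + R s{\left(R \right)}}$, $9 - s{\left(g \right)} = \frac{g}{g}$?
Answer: $- \frac{355760}{3164129431} - \frac{6 \sqrt{10}}{3164129431} \approx -0.00011244$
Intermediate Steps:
$s{\left(g \right)} = 8$ ($s{\left(g \right)} = 9 - \frac{g}{g} = 9 - 1 = 8$)
$j{\left(T,c \right)} = \frac{5}{T}$
$W{\left(A,o \right)} = \frac{5}{o}$
$w{\left(R \right)} = -9 + \frac{3 \sqrt{R}}{5}$ ($w{\left(R \right)} = -9 + \frac{\sqrt{R + R 8}}{5} = -9 + \frac{\sqrt{R + 8 R}}{5} = -9 + \frac{\sqrt{9 R}}{5} = -9 + \frac{3 \sqrt{R}}{5}$)
$\frac{1}{-8885 + w{\left(W{\left(8,8 \right)} \right)}} = \frac{1}{-8885 - \left(9 - \frac{3 \sqrt{\frac{5}{8}}}{5}\right)} = \frac{1}{-8885 - \left(9 - \frac{3 \frac{\sqrt{10}}{4}}{5}\right)} = \frac{1}{-8885 - \left(9 - \frac{3 \sqrt{10}}{20}\right)} = \frac{1}{-8894 + \frac{3 \sqrt{10}}{20}}$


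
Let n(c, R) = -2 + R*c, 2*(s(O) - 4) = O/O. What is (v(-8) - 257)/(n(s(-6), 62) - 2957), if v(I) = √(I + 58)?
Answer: 257/2680 - √2/536 ≈ 0.093257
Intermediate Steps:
s(O) = 9/2 (s(O) = 4 + (O/O)/2 = 4 + (½)*1 = 4 + ½ = 9/2)
v(I) = √(58 + I)
(v(-8) - 257)/(n(s(-6), 62) - 2957) = (√(58 - 8) - 257)/((-2 + 62*(9/2)) - 2957) = (√50 - 257)/((-2 + 279) - 2957) = (5*√2 - 257)/(277 - 2957) = (-257 + 5*√2)/(-2680) = (-257 + 5*√2)*(-1/2680) = 257/2680 - √2/536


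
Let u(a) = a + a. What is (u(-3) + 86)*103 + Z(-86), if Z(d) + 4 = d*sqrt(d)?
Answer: 8236 - 86*I*sqrt(86) ≈ 8236.0 - 797.53*I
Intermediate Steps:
u(a) = 2*a
Z(d) = -4 + d**(3/2) (Z(d) = -4 + d*sqrt(d) = -4 + d**(3/2))
(u(-3) + 86)*103 + Z(-86) = (2*(-3) + 86)*103 + (-4 + (-86)**(3/2)) = (-6 + 86)*103 + (-4 - 86*I*sqrt(86)) = 80*103 + (-4 - 86*I*sqrt(86)) = 8240 + (-4 - 86*I*sqrt(86)) = 8236 - 86*I*sqrt(86)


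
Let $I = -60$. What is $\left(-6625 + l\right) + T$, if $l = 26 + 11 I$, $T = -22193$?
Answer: $-29452$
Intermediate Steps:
$l = -634$ ($l = 26 + 11 \left(-60\right) = 26 - 660 = -634$)
$\left(-6625 + l\right) + T = \left(-6625 - 634\right) - 22193 = -7259 - 22193 = -29452$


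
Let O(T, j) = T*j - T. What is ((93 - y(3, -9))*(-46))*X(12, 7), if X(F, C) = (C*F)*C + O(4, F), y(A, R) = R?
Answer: -2965344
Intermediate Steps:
O(T, j) = -T + T*j
X(F, C) = -4 + 4*F + F*C² (X(F, C) = (C*F)*C + 4*(-1 + F) = F*C² + (-4 + 4*F) = -4 + 4*F + F*C²)
((93 - y(3, -9))*(-46))*X(12, 7) = ((93 - 1*(-9))*(-46))*(-4 + 4*12 + 12*7²) = ((93 + 9)*(-46))*(-4 + 48 + 12*49) = (102*(-46))*(-4 + 48 + 588) = -4692*632 = -2965344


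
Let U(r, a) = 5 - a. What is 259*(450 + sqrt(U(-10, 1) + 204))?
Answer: 116550 + 1036*sqrt(13) ≈ 1.2029e+5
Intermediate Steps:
259*(450 + sqrt(U(-10, 1) + 204)) = 259*(450 + sqrt((5 - 1*1) + 204)) = 259*(450 + sqrt((5 - 1) + 204)) = 259*(450 + sqrt(4 + 204)) = 259*(450 + sqrt(208)) = 259*(450 + 4*sqrt(13)) = 116550 + 1036*sqrt(13)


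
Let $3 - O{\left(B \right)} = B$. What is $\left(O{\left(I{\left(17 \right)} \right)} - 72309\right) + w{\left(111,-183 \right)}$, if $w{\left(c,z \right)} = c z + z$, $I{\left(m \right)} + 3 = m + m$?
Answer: $-92833$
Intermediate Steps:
$I{\left(m \right)} = -3 + 2 m$ ($I{\left(m \right)} = -3 + \left(m + m\right) = -3 + 2 m$)
$O{\left(B \right)} = 3 - B$
$w{\left(c,z \right)} = z + c z$
$\left(O{\left(I{\left(17 \right)} \right)} - 72309\right) + w{\left(111,-183 \right)} = \left(\left(3 - \left(-3 + 2 \cdot 17\right)\right) - 72309\right) - 183 \left(1 + 111\right) = \left(\left(3 - \left(-3 + 34\right)\right) - 72309\right) - 20496 = \left(\left(3 - 31\right) - 72309\right) - 20496 = \left(-28 - 72309\right) - 20496 = -72337 - 20496 = -92833$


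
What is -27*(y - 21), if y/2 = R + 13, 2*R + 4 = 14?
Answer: -405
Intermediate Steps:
R = 5 (R = -2 + (½)*14 = -2 + 7 = 5)
y = 36 (y = 2*(5 + 13) = 2*18 = 36)
-27*(y - 21) = -27*(36 - 21) = -27*15 = -405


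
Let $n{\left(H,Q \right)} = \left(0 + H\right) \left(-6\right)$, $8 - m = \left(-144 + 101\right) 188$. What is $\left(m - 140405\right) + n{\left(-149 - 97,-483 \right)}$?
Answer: $-130837$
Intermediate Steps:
$m = 8092$ ($m = 8 - \left(-144 + 101\right) 188 = 8 - \left(-43\right) 188 = 8 - -8084 = 8 + 8084 = 8092$)
$n{\left(H,Q \right)} = - 6 H$ ($n{\left(H,Q \right)} = H \left(-6\right) = - 6 H$)
$\left(m - 140405\right) + n{\left(-149 - 97,-483 \right)} = \left(8092 - 140405\right) - 6 \left(-149 - 97\right) = -132313 - -1476 = -132313 + 1476 = -130837$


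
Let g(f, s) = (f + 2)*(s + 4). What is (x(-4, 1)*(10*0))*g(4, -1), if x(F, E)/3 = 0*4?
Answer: 0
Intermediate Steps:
x(F, E) = 0 (x(F, E) = 3*(0*4) = 3*0 = 0)
g(f, s) = (2 + f)*(4 + s)
(x(-4, 1)*(10*0))*g(4, -1) = (0*(10*0))*(8 + 2*(-1) + 4*4 + 4*(-1)) = (0*0)*(8 - 2 + 16 - 4) = 0*18 = 0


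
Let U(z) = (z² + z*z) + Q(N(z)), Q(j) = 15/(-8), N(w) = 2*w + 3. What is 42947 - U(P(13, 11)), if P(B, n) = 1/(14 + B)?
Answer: 250477823/5832 ≈ 42949.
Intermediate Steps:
N(w) = 3 + 2*w
Q(j) = -15/8 (Q(j) = 15*(-⅛) = -15/8)
U(z) = -15/8 + 2*z² (U(z) = (z² + z*z) - 15/8 = (z² + z²) - 15/8 = 2*z² - 15/8 = -15/8 + 2*z²)
42947 - U(P(13, 11)) = 42947 - (-15/8 + 2*(1/(14 + 13))²) = 42947 - (-15/8 + 2*(1/27)²) = 42947 - (-15/8 + 2*(1/729)) = 42947 - (-15/8 + 2/729) = 42947 - 1*(-10919/5832) = 42947 + 10919/5832 = 250477823/5832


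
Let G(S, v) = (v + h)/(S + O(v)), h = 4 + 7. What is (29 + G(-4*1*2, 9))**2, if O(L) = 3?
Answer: 625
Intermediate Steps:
h = 11
G(S, v) = (11 + v)/(3 + S) (G(S, v) = (v + 11)/(S + 3) = (11 + v)/(3 + S))
(29 + G(-4*1*2, 9))**2 = (29 + (11 + 9)/(3 - 4*1*2))**2 = (29 + 20/(3 - 4*2))**2 = (29 + 20/(3 - 8))**2 = (29 + 20/(-5))**2 = (29 - 1/5*20)**2 = (29 - 4)**2 = 25**2 = 625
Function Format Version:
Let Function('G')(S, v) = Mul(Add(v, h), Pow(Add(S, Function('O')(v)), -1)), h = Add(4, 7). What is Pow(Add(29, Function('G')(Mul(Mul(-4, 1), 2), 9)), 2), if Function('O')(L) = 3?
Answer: 625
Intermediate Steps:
h = 11
Function('G')(S, v) = Mul(Pow(Add(3, S), -1), Add(11, v)) (Function('G')(S, v) = Mul(Add(v, 11), Pow(Add(S, 3), -1)) = Mul(Add(11, v), Pow(Add(3, S), -1)) = Mul(Pow(Add(3, S), -1), Add(11, v)))
Pow(Add(29, Function('G')(Mul(Mul(-4, 1), 2), 9)), 2) = Pow(Add(29, Mul(Pow(Add(3, Mul(Mul(-4, 1), 2)), -1), Add(11, 9))), 2) = Pow(Add(29, Mul(Pow(Add(3, Mul(-4, 2)), -1), 20)), 2) = Pow(Add(29, Mul(Pow(Add(3, -8), -1), 20)), 2) = Pow(Add(29, Mul(Pow(-5, -1), 20)), 2) = Pow(Add(29, Mul(Rational(-1, 5), 20)), 2) = Pow(Add(29, -4), 2) = Pow(25, 2) = 625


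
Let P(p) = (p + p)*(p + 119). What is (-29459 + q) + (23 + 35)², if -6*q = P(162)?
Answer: -41269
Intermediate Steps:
P(p) = 2*p*(119 + p) (P(p) = (2*p)*(119 + p) = 2*p*(119 + p))
q = -15174 (q = -162*(119 + 162)/3 = -162*281/3 = -⅙*91044 = -15174)
(-29459 + q) + (23 + 35)² = (-29459 - 15174) + (23 + 35)² = -44633 + 58² = -44633 + 3364 = -41269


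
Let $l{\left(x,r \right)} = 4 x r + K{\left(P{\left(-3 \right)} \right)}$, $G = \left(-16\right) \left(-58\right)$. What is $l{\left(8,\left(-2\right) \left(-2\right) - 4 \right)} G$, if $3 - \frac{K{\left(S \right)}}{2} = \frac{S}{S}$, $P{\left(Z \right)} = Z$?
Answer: $3712$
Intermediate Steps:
$G = 928$
$K{\left(S \right)} = 4$ ($K{\left(S \right)} = 6 - 2 \frac{S}{S} = 6 - 2 = 4$)
$l{\left(x,r \right)} = 4 + 4 r x$ ($l{\left(x,r \right)} = 4 x r + 4 = 4 r x + 4 = 4 + 4 r x$)
$l{\left(8,\left(-2\right) \left(-2\right) - 4 \right)} G = \left(4 + 4 \left(\left(-2\right) \left(-2\right) - 4\right) 8\right) 928 = \left(4 + 4 \left(4 - 4\right) 8\right) 928 = \left(4 + 4 \cdot 0 \cdot 8\right) 928 = \left(4 + 0\right) 928 = 4 \cdot 928 = 3712$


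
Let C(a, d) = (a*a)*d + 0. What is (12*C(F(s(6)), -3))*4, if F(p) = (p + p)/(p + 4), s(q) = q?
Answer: -5184/25 ≈ -207.36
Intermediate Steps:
F(p) = 2*p/(4 + p) (F(p) = (2*p)/(4 + p) = 2*p/(4 + p))
C(a, d) = d*a² (C(a, d) = a²*d + 0 = d*a² + 0 = d*a²)
(12*C(F(s(6)), -3))*4 = (12*(-3*144/(4 + 6)²))*4 = (12*(-3*(2*6/10)²))*4 = (12*(-3*(2*6*(⅒))²))*4 = (12*(-3*(6/5)²))*4 = (12*(-3*36/25))*4 = (12*(-108/25))*4 = -1296/25*4 = -5184/25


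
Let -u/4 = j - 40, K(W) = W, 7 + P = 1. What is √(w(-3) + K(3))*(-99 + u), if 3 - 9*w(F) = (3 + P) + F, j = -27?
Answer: 338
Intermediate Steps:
P = -6 (P = -7 + 1 = -6)
w(F) = ⅔ - F/9 (w(F) = ⅓ - ((3 - 6) + F)/9 = ⅓ - (-3 + F)/9 = ⅓ + (⅓ - F/9) = ⅔ - F/9)
u = 268 (u = -4*(-27 - 40) = -4*(-67) = 268)
√(w(-3) + K(3))*(-99 + u) = √((⅔ - ⅑*(-3)) + 3)*(-99 + 268) = √((⅔ + ⅓) + 3)*169 = √(1 + 3)*169 = √4*169 = 2*169 = 338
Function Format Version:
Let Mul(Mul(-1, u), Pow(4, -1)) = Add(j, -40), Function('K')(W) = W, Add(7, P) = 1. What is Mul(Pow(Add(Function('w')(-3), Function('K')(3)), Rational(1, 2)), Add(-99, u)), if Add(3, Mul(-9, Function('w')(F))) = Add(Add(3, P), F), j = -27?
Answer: 338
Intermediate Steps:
P = -6 (P = Add(-7, 1) = -6)
Function('w')(F) = Add(Rational(2, 3), Mul(Rational(-1, 9), F)) (Function('w')(F) = Add(Rational(1, 3), Mul(Rational(-1, 9), Add(Add(3, -6), F))) = Add(Rational(1, 3), Mul(Rational(-1, 9), Add(-3, F))) = Add(Rational(1, 3), Add(Rational(1, 3), Mul(Rational(-1, 9), F))) = Add(Rational(2, 3), Mul(Rational(-1, 9), F)))
u = 268 (u = Mul(-4, Add(-27, -40)) = Mul(-4, -67) = 268)
Mul(Pow(Add(Function('w')(-3), Function('K')(3)), Rational(1, 2)), Add(-99, u)) = Mul(Pow(Add(Add(Rational(2, 3), Mul(Rational(-1, 9), -3)), 3), Rational(1, 2)), Add(-99, 268)) = Mul(Pow(Add(Add(Rational(2, 3), Rational(1, 3)), 3), Rational(1, 2)), 169) = Mul(Pow(Add(1, 3), Rational(1, 2)), 169) = Mul(Pow(4, Rational(1, 2)), 169) = Mul(2, 169) = 338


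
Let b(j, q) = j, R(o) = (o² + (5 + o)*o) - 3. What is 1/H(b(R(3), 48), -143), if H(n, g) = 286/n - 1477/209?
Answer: 3135/7732 ≈ 0.40546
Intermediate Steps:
R(o) = -3 + o² + o*(5 + o) (R(o) = (o² + o*(5 + o)) - 3 = -3 + o² + o*(5 + o))
H(n, g) = -1477/209 + 286/n (H(n, g) = 286/n - 1477*1/209 = 286/n - 1477/209 = -1477/209 + 286/n)
1/H(b(R(3), 48), -143) = 1/(-1477/209 + 286/(-3 + 2*3² + 5*3)) = 1/(-1477/209 + 286/(-3 + 2*9 + 15)) = 1/(-1477/209 + 286/(-3 + 18 + 15)) = 1/(-1477/209 + 286/30) = 1/(-1477/209 + 286*(1/30)) = 1/(-1477/209 + 143/15) = 1/(7732/3135) = 3135/7732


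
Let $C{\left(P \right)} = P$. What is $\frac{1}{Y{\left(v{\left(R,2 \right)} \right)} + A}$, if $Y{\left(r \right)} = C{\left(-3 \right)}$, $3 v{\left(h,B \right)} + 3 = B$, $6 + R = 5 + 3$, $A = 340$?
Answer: $\frac{1}{337} \approx 0.0029674$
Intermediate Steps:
$R = 2$ ($R = -6 + \left(5 + 3\right) = -6 + 8 = 2$)
$v{\left(h,B \right)} = -1 + \frac{B}{3}$
$Y{\left(r \right)} = -3$
$\frac{1}{Y{\left(v{\left(R,2 \right)} \right)} + A} = \frac{1}{-3 + 340} = \frac{1}{337}$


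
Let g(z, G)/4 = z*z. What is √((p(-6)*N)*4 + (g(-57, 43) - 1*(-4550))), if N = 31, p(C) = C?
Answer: √16802 ≈ 129.62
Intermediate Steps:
g(z, G) = 4*z² (g(z, G) = 4*(z*z) = 4*z²)
√((p(-6)*N)*4 + (g(-57, 43) - 1*(-4550))) = √(-6*31*4 + (4*(-57)² - 1*(-4550))) = √(-186*4 + (4*3249 + 4550)) = √(-744 + (12996 + 4550)) = √(-744 + 17546) = √16802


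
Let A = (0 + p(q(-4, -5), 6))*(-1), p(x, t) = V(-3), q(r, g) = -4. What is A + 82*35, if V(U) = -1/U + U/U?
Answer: 8606/3 ≈ 2868.7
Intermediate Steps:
V(U) = 1 - 1/U (V(U) = -1/U + 1 = 1 - 1/U)
p(x, t) = 4/3 (p(x, t) = (-1 - 3)/(-3) = -1/3*(-4) = 4/3)
A = -4/3 (A = (0 + 4/3)*(-1) = (4/3)*(-1) = -4/3 ≈ -1.3333)
A + 82*35 = -4/3 + 82*35 = -4/3 + 2870 = 8606/3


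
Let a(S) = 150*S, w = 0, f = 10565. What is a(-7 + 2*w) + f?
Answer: 9515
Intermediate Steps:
a(-7 + 2*w) + f = 150*(-7 + 2*0) + 10565 = 150*(-7 + 0) + 10565 = 150*(-7) + 10565 = -1050 + 10565 = 9515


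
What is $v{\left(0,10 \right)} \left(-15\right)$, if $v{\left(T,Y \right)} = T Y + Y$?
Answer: $-150$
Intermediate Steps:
$v{\left(T,Y \right)} = Y + T Y$
$v{\left(0,10 \right)} \left(-15\right) = 10 \left(1 + 0\right) \left(-15\right) = 10 \cdot 1 \left(-15\right) = 10 \left(-15\right) = -150$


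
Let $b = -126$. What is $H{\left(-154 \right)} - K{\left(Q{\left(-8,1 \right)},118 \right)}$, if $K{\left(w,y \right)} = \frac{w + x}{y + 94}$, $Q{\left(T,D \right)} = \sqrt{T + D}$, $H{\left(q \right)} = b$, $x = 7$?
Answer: $- \frac{26719}{212} - \frac{i \sqrt{7}}{212} \approx -126.03 - 0.01248 i$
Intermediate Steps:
$H{\left(q \right)} = -126$
$Q{\left(T,D \right)} = \sqrt{D + T}$
$K{\left(w,y \right)} = \frac{7 + w}{94 + y}$ ($K{\left(w,y \right)} = \frac{w + 7}{y + 94} = \frac{7 + w}{94 + y}$)
$H{\left(-154 \right)} - K{\left(Q{\left(-8,1 \right)},118 \right)} = -126 - \frac{7 + \sqrt{1 - 8}}{94 + 118} = -126 - \frac{7 + \sqrt{-7}}{212} = -126 - \frac{7 + i \sqrt{7}}{212} = -126 - \left(\frac{7}{212} + \frac{i \sqrt{7}}{212}\right) = - \frac{26719}{212} - \frac{i \sqrt{7}}{212}$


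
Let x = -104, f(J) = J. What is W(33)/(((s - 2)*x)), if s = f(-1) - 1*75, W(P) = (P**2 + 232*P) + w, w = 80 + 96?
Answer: 8921/8112 ≈ 1.0997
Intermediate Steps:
w = 176
W(P) = 176 + P**2 + 232*P (W(P) = (P**2 + 232*P) + 176 = 176 + P**2 + 232*P)
s = -76 (s = -1 - 1*75 = -1 - 75 = -76)
W(33)/(((s - 2)*x)) = (176 + 33**2 + 232*33)/(((-76 - 2)*(-104))) = (176 + 1089 + 7656)/((-78*(-104))) = 8921/8112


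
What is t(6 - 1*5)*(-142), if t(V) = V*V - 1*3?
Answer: 284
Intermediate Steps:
t(V) = -3 + V² (t(V) = V² - 3 = -3 + V²)
t(6 - 1*5)*(-142) = (-3 + (6 - 1*5)²)*(-142) = (-3 + (6 - 5)²)*(-142) = (-3 + 1²)*(-142) = (-3 + 1)*(-142) = -2*(-142) = 284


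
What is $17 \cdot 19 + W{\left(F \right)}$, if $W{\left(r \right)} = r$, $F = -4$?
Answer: $319$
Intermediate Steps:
$17 \cdot 19 + W{\left(F \right)} = 17 \cdot 19 - 4 = 323 - 4 = 319$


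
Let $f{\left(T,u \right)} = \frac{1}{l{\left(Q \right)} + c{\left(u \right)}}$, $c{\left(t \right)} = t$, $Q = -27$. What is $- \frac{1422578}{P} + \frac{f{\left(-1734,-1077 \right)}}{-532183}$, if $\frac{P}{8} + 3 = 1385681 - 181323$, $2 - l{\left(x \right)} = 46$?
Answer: $- \frac{424338754649907}{2873962660231060} \approx -0.14765$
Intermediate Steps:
$l{\left(x \right)} = -44$ ($l{\left(x \right)} = 2 - 46 = -44$)
$P = 9634840$ ($P = -24 + 8 \left(1385681 - 181323\right) = -24 + 8 \cdot 1204358 = -24 + 9634864 = 9634840$)
$f{\left(T,u \right)} = \frac{1}{-44 + u}$
$- \frac{1422578}{P} + \frac{f{\left(-1734,-1077 \right)}}{-532183} = - \frac{1422578}{9634840} + \frac{1}{\left(-44 - 1077\right) \left(-532183\right)} = \left(-1422578\right) \frac{1}{9634840} + \frac{1}{-1121} \left(- \frac{1}{532183}\right) = - \frac{711289}{4817420} - - \frac{1}{596577143} = - \frac{711289}{4817420} + \frac{1}{596577143} = - \frac{424338754649907}{2873962660231060}$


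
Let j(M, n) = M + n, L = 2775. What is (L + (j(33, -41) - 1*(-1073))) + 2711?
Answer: 6551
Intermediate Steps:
(L + (j(33, -41) - 1*(-1073))) + 2711 = (2775 + ((33 - 41) - 1*(-1073))) + 2711 = (2775 + (-8 + 1073)) + 2711 = (2775 + 1065) + 2711 = 3840 + 2711 = 6551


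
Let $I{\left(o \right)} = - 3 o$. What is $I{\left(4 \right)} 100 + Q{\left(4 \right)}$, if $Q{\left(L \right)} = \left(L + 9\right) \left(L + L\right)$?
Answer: $-1096$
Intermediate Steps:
$Q{\left(L \right)} = 2 L \left(9 + L\right)$ ($Q{\left(L \right)} = \left(9 + L\right) 2 L = 2 L \left(9 + L\right)$)
$I{\left(4 \right)} 100 + Q{\left(4 \right)} = \left(-3\right) 4 \cdot 100 + 2 \cdot 4 \left(9 + 4\right) = \left(-12\right) 100 + 2 \cdot 4 \cdot 13 = -1200 + 104 = -1096$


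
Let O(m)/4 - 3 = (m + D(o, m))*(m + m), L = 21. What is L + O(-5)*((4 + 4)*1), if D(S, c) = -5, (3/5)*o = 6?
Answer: 3317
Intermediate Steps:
o = 10 (o = (5/3)*6 = 10)
O(m) = 12 + 8*m*(-5 + m) (O(m) = 12 + 4*((m - 5)*(m + m)) = 12 + 4*((-5 + m)*(2*m)) = 12 + 4*(2*m*(-5 + m)) = 12 + 8*m*(-5 + m))
L + O(-5)*((4 + 4)*1) = 21 + (12 - 40*(-5) + 8*(-5)²)*((4 + 4)*1) = 21 + (12 + 200 + 8*25)*(8*1) = 21 + (12 + 200 + 200)*8 = 21 + 412*8 = 21 + 3296 = 3317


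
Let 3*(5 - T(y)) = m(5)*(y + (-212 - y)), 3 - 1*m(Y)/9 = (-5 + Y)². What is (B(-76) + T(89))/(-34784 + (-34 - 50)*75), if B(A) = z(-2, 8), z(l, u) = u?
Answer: -1921/41084 ≈ -0.046758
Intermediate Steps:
m(Y) = 27 - 9*(-5 + Y)²
T(y) = 1913 (T(y) = 5 - (27 - 9*(-5 + 5)²)*(y + (-212 - y))/3 = 5 - (27 - 9*0²)*(-212)/3 = 5 - (27 - 9*0)*(-212)/3 = 5 - (27 + 0)*(-212)/3 = 5 - 9*(-212) = 5 - ⅓*(-5724) = 5 + 1908 = 1913)
B(A) = 8
(B(-76) + T(89))/(-34784 + (-34 - 50)*75) = (8 + 1913)/(-34784 + (-34 - 50)*75) = 1921/(-34784 - 84*75) = 1921/(-34784 - 6300) = 1921/(-41084) = 1921*(-1/41084) = -1921/41084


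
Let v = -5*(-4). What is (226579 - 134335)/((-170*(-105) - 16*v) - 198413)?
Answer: -92244/180883 ≈ -0.50996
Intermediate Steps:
v = 20
(226579 - 134335)/((-170*(-105) - 16*v) - 198413) = (226579 - 134335)/((-170*(-105) - 16*20) - 198413) = 92244/((17850 - 320) - 198413) = 92244/(17530 - 198413) = 92244/(-180883) = 92244*(-1/180883) = -92244/180883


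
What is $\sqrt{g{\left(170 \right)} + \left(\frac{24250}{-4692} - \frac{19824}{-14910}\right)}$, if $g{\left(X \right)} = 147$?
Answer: $\frac{\sqrt{99297443930010}}{832830} \approx 11.965$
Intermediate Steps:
$\sqrt{g{\left(170 \right)} + \left(\frac{24250}{-4692} - \frac{19824}{-14910}\right)} = \sqrt{147 + \left(\frac{24250}{-4692} - \frac{19824}{-14910}\right)} = \sqrt{147 + \left(24250 \left(- \frac{1}{4692}\right) - - \frac{472}{355}\right)} = \sqrt{147 + \left(- \frac{12125}{2346} + \frac{472}{355}\right)} = \sqrt{147 - \frac{3197063}{832830}} = \sqrt{\frac{119228947}{832830}} = \frac{\sqrt{99297443930010}}{832830}$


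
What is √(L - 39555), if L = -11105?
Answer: 2*I*√12665 ≈ 225.08*I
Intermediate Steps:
√(L - 39555) = √(-11105 - 39555) = √(-50660) = 2*I*√12665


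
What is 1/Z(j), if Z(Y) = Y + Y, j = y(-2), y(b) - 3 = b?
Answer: ½ ≈ 0.50000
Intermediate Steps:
y(b) = 3 + b
j = 1 (j = 3 - 2 = 1)
Z(Y) = 2*Y
1/Z(j) = 1/(2*1) = 1/2 = ½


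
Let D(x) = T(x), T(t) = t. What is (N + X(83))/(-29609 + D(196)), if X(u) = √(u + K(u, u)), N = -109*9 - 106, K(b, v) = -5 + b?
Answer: 1087/29413 - √161/29413 ≈ 0.036525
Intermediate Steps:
D(x) = x
N = -1087 (N = -981 - 106 = -1087)
X(u) = √(-5 + 2*u) (X(u) = √(u + (-5 + u)) = √(-5 + 2*u))
(N + X(83))/(-29609 + D(196)) = (-1087 + √(-5 + 2*83))/(-29609 + 196) = (-1087 + √(-5 + 166))/(-29413) = (-1087 + √161)*(-1/29413) = 1087/29413 - √161/29413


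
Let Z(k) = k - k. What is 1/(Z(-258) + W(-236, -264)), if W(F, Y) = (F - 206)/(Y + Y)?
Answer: 264/221 ≈ 1.1946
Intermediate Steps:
W(F, Y) = (-206 + F)/(2*Y) (W(F, Y) = (-206 + F)/((2*Y)) = (-206 + F)*(1/(2*Y)) = (-206 + F)/(2*Y))
Z(k) = 0
1/(Z(-258) + W(-236, -264)) = 1/(0 + (½)*(-206 - 236)/(-264)) = 1/(0 + (½)*(-1/264)*(-442)) = 1/(0 + 221/264) = 1/(221/264) = 264/221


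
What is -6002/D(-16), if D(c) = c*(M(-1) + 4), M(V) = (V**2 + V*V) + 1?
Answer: 3001/56 ≈ 53.589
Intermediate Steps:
M(V) = 1 + 2*V**2 (M(V) = (V**2 + V**2) + 1 = 2*V**2 + 1 = 1 + 2*V**2)
D(c) = 7*c (D(c) = c*((1 + 2*(-1)**2) + 4) = c*((1 + 2*1) + 4) = c*((1 + 2) + 4) = c*(3 + 4) = c*7 = 7*c)
-6002/D(-16) = -6002/(7*(-16)) = -6002/(-112) = -6002*(-1/112) = 3001/56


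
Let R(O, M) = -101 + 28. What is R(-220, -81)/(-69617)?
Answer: 73/69617 ≈ 0.0010486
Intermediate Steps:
R(O, M) = -73
R(-220, -81)/(-69617) = -73/(-69617) = -73*(-1/69617) = 73/69617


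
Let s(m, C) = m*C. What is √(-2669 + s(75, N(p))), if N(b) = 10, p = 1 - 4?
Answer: I*√1919 ≈ 43.806*I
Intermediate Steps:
p = -3
s(m, C) = C*m
√(-2669 + s(75, N(p))) = √(-2669 + 10*75) = √(-2669 + 750) = √(-1919) = I*√1919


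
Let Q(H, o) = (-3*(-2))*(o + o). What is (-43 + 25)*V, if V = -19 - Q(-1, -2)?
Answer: -90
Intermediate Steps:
Q(H, o) = 12*o (Q(H, o) = 6*(2*o) = 12*o)
V = 5 (V = -19 - 12*(-2) = -19 - 1*(-24) = -19 + 24 = 5)
(-43 + 25)*V = (-43 + 25)*5 = -18*5 = -90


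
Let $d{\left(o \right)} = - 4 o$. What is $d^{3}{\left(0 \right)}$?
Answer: $0$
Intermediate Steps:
$d^{3}{\left(0 \right)} = \left(\left(-4\right) 0\right)^{3} = 0^{3} = 0$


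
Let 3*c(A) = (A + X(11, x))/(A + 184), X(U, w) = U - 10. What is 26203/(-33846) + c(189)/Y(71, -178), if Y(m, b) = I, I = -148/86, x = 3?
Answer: -407714573/467108646 ≈ -0.87285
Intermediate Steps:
I = -74/43 (I = -148*1/86 = -74/43 ≈ -1.7209)
X(U, w) = -10 + U
Y(m, b) = -74/43
c(A) = (1 + A)/(3*(184 + A)) (c(A) = ((A + (-10 + 11))/(A + 184))/3 = ((A + 1)/(184 + A))/3 = ((1 + A)/(184 + A))/3 = (1 + A)/(3*(184 + A)))
26203/(-33846) + c(189)/Y(71, -178) = 26203/(-33846) + ((1 + 189)/(3*(184 + 189)))/(-74/43) = 26203*(-1/33846) + ((1/3)*190/373)*(-43/74) = -26203/33846 + ((1/3)*(1/373)*190)*(-43/74) = -26203/33846 + (190/1119)*(-43/74) = -26203/33846 - 4085/41403 = -407714573/467108646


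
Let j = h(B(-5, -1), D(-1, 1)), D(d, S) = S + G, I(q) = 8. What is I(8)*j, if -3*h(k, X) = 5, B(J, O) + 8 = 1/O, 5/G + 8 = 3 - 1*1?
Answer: -40/3 ≈ -13.333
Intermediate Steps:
G = -⅚ (G = 5/(-8 + (3 - 1*1)) = 5/(-8 + (3 - 1)) = 5/(-8 + 2) = 5/(-6) = 5*(-⅙) = -⅚ ≈ -0.83333)
B(J, O) = -8 + 1/O
D(d, S) = -⅚ + S (D(d, S) = S - ⅚ = -⅚ + S)
h(k, X) = -5/3 (h(k, X) = -⅓*5 = -5/3)
j = -5/3 ≈ -1.6667
I(8)*j = 8*(-5/3) = -40/3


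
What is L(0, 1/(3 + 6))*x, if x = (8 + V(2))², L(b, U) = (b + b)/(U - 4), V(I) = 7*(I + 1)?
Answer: 0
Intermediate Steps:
V(I) = 7 + 7*I (V(I) = 7*(1 + I) = 7 + 7*I)
L(b, U) = 2*b/(-4 + U) (L(b, U) = (2*b)/(-4 + U) = 2*b/(-4 + U))
x = 841 (x = (8 + (7 + 7*2))² = (8 + (7 + 14))² = (8 + 21)² = 29² = 841)
L(0, 1/(3 + 6))*x = (2*0/(-4 + 1/(3 + 6)))*841 = (2*0/(-4 + 1/9))*841 = (2*0/(-4 + ⅑))*841 = (2*0/(-35/9))*841 = (2*0*(-9/35))*841 = 0*841 = 0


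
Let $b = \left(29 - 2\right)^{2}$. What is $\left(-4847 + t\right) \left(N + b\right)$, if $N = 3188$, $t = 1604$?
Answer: $-12702831$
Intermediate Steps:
$b = 729$ ($b = 27^{2} = 729$)
$\left(-4847 + t\right) \left(N + b\right) = \left(-4847 + 1604\right) \left(3188 + 729\right) = \left(-3243\right) 3917 = -12702831$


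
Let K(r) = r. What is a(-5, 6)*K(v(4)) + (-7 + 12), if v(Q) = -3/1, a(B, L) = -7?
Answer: 26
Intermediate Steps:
v(Q) = -3 (v(Q) = -3*1 = -3)
a(-5, 6)*K(v(4)) + (-7 + 12) = -7*(-3) + (-7 + 12) = 21 + 5 = 26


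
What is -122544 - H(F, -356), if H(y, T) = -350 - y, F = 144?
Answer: -122050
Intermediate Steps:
-122544 - H(F, -356) = -122544 - (-350 - 1*144) = -122544 - (-350 - 144) = -122544 - 1*(-494) = -122544 + 494 = -122050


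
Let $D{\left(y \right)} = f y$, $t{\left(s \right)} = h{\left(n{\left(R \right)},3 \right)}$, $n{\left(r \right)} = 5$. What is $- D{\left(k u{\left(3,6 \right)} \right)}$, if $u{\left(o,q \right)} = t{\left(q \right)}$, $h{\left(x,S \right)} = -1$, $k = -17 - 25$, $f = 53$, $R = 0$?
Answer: $-2226$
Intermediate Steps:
$k = -42$ ($k = -17 - 25 = -42$)
$t{\left(s \right)} = -1$
$u{\left(o,q \right)} = -1$
$D{\left(y \right)} = 53 y$
$- D{\left(k u{\left(3,6 \right)} \right)} = - 53 \left(\left(-42\right) \left(-1\right)\right) = - 53 \cdot 42 = \left(-1\right) 2226 = -2226$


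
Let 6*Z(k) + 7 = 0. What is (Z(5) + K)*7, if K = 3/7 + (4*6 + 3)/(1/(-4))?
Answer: -4567/6 ≈ -761.17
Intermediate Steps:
Z(k) = -7/6 (Z(k) = -7/6 + (⅙)*0 = -7/6 + 0 = -7/6)
K = -753/7 (K = 3*(⅐) + (24 + 3)/(-¼) = 3/7 + 27*(-4) = 3/7 - 108 = -753/7 ≈ -107.57)
(Z(5) + K)*7 = (-7/6 - 753/7)*7 = -4567/42*7 = -4567/6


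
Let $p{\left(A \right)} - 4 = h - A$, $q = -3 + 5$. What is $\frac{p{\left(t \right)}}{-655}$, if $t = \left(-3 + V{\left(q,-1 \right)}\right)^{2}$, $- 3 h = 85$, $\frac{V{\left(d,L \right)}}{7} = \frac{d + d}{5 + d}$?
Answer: $\frac{76}{1965} \approx 0.038677$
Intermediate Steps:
$q = 2$
$V{\left(d,L \right)} = \frac{14 d}{5 + d}$ ($V{\left(d,L \right)} = 7 \frac{d + d}{5 + d} = 7 \frac{2 d}{5 + d} = \frac{14 d}{5 + d}$)
$h = - \frac{85}{3}$ ($h = \left(- \frac{1}{3}\right) 85 = - \frac{85}{3} \approx -28.333$)
$t = 1$ ($t = \left(-3 + 14 \cdot 2 \frac{1}{5 + 2}\right)^{2} = \left(-3 + 14 \cdot 2 \cdot \frac{1}{7}\right)^{2} = \left(-3 + 4\right)^{2} = 1^{2} = 1$)
$p{\left(A \right)} = - \frac{73}{3} - A$ ($p{\left(A \right)} = 4 - \left(\frac{85}{3} + A\right) = - \frac{73}{3} - A$)
$\frac{p{\left(t \right)}}{-655} = \frac{- \frac{73}{3} - 1}{-655} = \left(- \frac{73}{3} - 1\right) \left(- \frac{1}{655}\right) = \left(- \frac{76}{3}\right) \left(- \frac{1}{655}\right) = \frac{76}{1965}$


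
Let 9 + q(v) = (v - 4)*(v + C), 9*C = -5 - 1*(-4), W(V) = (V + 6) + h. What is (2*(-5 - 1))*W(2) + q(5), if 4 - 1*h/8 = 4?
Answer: -901/9 ≈ -100.11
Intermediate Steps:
h = 0 (h = 32 - 8*4 = 32 - 32 = 0)
W(V) = 6 + V (W(V) = (V + 6) + 0 = (6 + V) + 0 = 6 + V)
C = -⅑ (C = (-5 - 1*(-4))/9 = (-5 + 4)/9 = (⅑)*(-1) = -⅑ ≈ -0.11111)
q(v) = -9 + (-4 + v)*(-⅑ + v) (q(v) = -9 + (v - 4)*(v - ⅑) = -9 + (-4 + v)*(-⅑ + v))
(2*(-5 - 1))*W(2) + q(5) = (2*(-5 - 1))*(6 + 2) + (-77/9 + 5² - 37/9*5) = (2*(-6))*8 + (-77/9 + 25 - 185/9) = -12*8 - 37/9 = -96 - 37/9 = -901/9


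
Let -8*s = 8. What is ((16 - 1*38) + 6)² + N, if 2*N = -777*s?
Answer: 1289/2 ≈ 644.50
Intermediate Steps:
s = -1 (s = -⅛*8 = -1)
N = 777/2 (N = (-777*(-1))/2 = (½)*777 = 777/2 ≈ 388.50)
((16 - 1*38) + 6)² + N = ((16 - 1*38) + 6)² + 777/2 = ((16 - 38) + 6)² + 777/2 = (-22 + 6)² + 777/2 = (-16)² + 777/2 = 256 + 777/2 = 1289/2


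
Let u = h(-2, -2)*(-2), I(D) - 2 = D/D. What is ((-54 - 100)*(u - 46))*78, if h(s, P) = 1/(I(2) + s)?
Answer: 576576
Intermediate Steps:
I(D) = 3 (I(D) = 2 + D/D = 2 + 1 = 3)
h(s, P) = 1/(3 + s)
u = -2 (u = -2/(3 - 2) = -2/1 = 1*(-2) = -2)
((-54 - 100)*(u - 46))*78 = ((-54 - 100)*(-2 - 46))*78 = -154*(-48)*78 = 7392*78 = 576576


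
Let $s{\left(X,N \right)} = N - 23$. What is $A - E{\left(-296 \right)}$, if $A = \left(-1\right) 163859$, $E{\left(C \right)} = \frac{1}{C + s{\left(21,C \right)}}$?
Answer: $- \frac{100773284}{615} \approx -1.6386 \cdot 10^{5}$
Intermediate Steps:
$s{\left(X,N \right)} = -23 + N$
$E{\left(C \right)} = \frac{1}{-23 + 2 C}$ ($E{\left(C \right)} = \frac{1}{C + \left(-23 + C\right)} = \frac{1}{-23 + 2 C}$)
$A = -163859$
$A - E{\left(-296 \right)} = -163859 - \frac{1}{-23 + 2 \left(-296\right)} = -163859 - \frac{1}{-23 - 592} = -163859 - \frac{1}{-615} = -163859 - - \frac{1}{615} = -163859 + \frac{1}{615} = - \frac{100773284}{615}$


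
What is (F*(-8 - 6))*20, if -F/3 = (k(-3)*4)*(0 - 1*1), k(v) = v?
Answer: 10080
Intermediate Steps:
F = -36 (F = -3*(-3*4)*(0 - 1*1) = -(-36)*(0 - 1) = -(-36)*(-1) = -3*12 = -36)
(F*(-8 - 6))*20 = -36*(-8 - 6)*20 = -36*(-14)*20 = 504*20 = 10080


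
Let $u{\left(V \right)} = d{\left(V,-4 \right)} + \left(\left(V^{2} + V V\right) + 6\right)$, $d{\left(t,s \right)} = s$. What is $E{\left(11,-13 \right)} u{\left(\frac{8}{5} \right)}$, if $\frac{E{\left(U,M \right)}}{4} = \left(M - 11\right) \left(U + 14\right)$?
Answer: $-17088$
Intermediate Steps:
$E{\left(U,M \right)} = 4 \left(-11 + M\right) \left(14 + U\right)$ ($E{\left(U,M \right)} = 4 \left(M - 11\right) \left(U + 14\right) = 4 \left(M - 11\right) \left(14 + U\right) = 4 \left(-11 + M\right) \left(14 + U\right)$)
$u{\left(V \right)} = 2 + 2 V^{2}$ ($u{\left(V \right)} = -4 + \left(\left(V^{2} + V V\right) + 6\right) = -4 + \left(\left(V^{2} + V^{2}\right) + 6\right) = -4 + \left(2 V^{2} + 6\right) = -4 + \left(6 + 2 V^{2}\right) = 2 + 2 V^{2}$)
$E{\left(11,-13 \right)} u{\left(\frac{8}{5} \right)} = \left(-616 - 484 + 56 \left(-13\right) + 4 \left(-13\right) 11\right) \left(2 + 2 \left(\frac{8}{5}\right)^{2}\right) = \left(-616 - 484 - 728 - 572\right) \left(2 + 2 \left(8 \cdot \frac{1}{5}\right)^{2}\right) = - 2400 \left(2 + 2 \left(\frac{8}{5}\right)^{2}\right) = - 2400 \left(2 + 2 \cdot \frac{64}{25}\right) = - 2400 \left(2 + \frac{128}{25}\right) = \left(-2400\right) \frac{178}{25} = -17088$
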